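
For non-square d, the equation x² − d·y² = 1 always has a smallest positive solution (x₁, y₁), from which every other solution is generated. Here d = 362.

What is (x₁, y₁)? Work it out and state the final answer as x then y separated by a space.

723 38

√362 = [19; 38, …], period ℓ=1 (odd) → k=1
k=0  a_k=19  p_k/q_k = 19/1
k=1  a_k=38  p_k/q_k = 723/38
→ (723, 38).  Check: 723²=522729, 362·38²=522728, difference 1.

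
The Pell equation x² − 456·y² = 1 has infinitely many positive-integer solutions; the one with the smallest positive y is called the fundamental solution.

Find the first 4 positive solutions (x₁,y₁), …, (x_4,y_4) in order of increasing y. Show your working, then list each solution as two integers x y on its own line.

[21; 2,1,4,1,2,42] for √456; ℓ=6 ⇒ convergent index 5
a_0=21:  p_0=21·1+0=21,  q_0=21·0+1=1
…
a_2=1:  p_2=1·43+21=64,  q_2=1·2+1=3
a_3=4:  p_3=4·64+43=299,  q_3=4·3+2=14
a_4=1:  p_4=1·299+64=363,  q_4=1·14+3=17
a_5=2:  p_5=2·363+299=1025,  q_5=2·17+14=48
fundamental: x₁=1025, y₁=48  (since 1050625 − 456·2304 = 1)
(1025+48√456)^2 = 2101249 + 98400√456
(1025+48√456)^3 = 4307559425 + 201719952√456
(1025+48√456)^4 = 8830494720001 + 413525803200√456

1025 48
2101249 98400
4307559425 201719952
8830494720001 413525803200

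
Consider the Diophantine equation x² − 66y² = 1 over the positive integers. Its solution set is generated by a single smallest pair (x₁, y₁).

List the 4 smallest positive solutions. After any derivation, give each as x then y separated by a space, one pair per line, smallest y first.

√66 → a₀=8, period (8,16); ℓ=2 even so k=1
k=0  a_k=8  p_k/q_k = 8/1
k=1  a_k=8  p_k/q_k = 65/8
fundamental: x₁=65, y₁=8  (since 4225 − 66·64 = 1)
(x_2, y_2) = (65·65 + 66·8·8, 65·8 + 8·65) = (8449, 1040)
(x_3, y_3) = (65·8449 + 66·8·1040, 65·1040 + 8·8449) = (1098305, 135192)
(x_4, y_4) = (65·1098305 + 66·8·135192, 65·135192 + 8·1098305) = (142771201, 17573920)

65 8
8449 1040
1098305 135192
142771201 17573920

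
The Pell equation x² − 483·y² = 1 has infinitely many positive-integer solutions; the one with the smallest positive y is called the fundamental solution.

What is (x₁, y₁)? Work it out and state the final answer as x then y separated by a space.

22 1

√483 → a₀=21, period (1,42); ℓ=2 even so k=1
k=0  a_k=21  p_k/q_k = 21/1
k=1  a_k=1  p_k/q_k = 22/1
fundamental: x₁=22, y₁=1  (since 484 − 483·1 = 1)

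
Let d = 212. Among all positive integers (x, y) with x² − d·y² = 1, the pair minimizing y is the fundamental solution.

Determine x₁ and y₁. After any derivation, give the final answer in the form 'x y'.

√212 → a₀=14, period (1,1,3,1,1,…,1,1,28); ℓ=14 even so k=13
k=0  a_k=14  p_k/q_k = 14/1
…
k=3  a_k=3  p_k/q_k = 102/7
k=4  a_k=1  p_k/q_k = 131/9
…
k=9  a_k=1  p_k/q_k = 5198/357
k=10  a_k=1  p_k/q_k = 7979/548
k=11  a_k=3  p_k/q_k = 29135/2001
k=12  a_k=1  p_k/q_k = 37114/2549
k=13  a_k=1  p_k/q_k = 66249/4550
(x₁, y₁) = (66249, 4550);  66249² − 212·4550² = 1 ✓

66249 4550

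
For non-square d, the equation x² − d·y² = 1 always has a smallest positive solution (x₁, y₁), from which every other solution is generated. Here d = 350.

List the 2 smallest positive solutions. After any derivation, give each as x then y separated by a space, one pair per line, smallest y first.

449 24
403201 21552

[18; 1,2,2,2,1,36] for √350; ℓ=6 ⇒ convergent index 5
i=0: a=18 ⇒ p=18, q=1
i=1: a=1 ⇒ p=19, q=1
i=2: a=2 ⇒ p=56, q=3
i=3: a=2 ⇒ p=131, q=7
i=4: a=2 ⇒ p=318, q=17
i=5: a=1 ⇒ p=449, q=24
→ (449, 24).  Check: 449²=201601, 350·24²=201600, difference 1.
(x_2, y_2) = (449·449 + 350·24·24, 449·24 + 24·449) = (403201, 21552)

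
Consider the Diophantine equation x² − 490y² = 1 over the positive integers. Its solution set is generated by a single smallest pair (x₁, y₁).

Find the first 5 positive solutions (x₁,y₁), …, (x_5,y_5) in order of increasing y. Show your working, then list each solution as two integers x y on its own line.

[22; 7,2,1,4,4,4,1,2,7,44] for √490; ℓ=10 ⇒ convergent index 9
k=0  a_k=22  p_k/q_k = 22/1
…
k=2  a_k=2  p_k/q_k = 332/15
…
k=4  a_k=4  p_k/q_k = 2280/103
…
k=8  a_k=2  p_k/q_k = 141338/6385
k=9  a_k=7  p_k/q_k = 1039681/46968
fundamental: x₁=1039681, y₁=46968  (since 1080936581761 − 490·2205993024 = 1)
k=2:  x_2 = 1039681·1039681+490·46968·46968 = 2161873163521,  y_2 = 1039681·46968+46968·1039681 = 97663474416
k=3:  x_3 = 1039681·2161873163521+490·46968·97663474416 = 4495316905044313921,  y_3 = 1039681·97663474416+46968·2161873163521 = 203077717488555624
k=4:  x_4 = 1039681·4495316905044313921+490·46968·203077717488555624 = 9347391150304592810234881,  y_4 = 1039681·203077717488555624+46968·4495316905044313921 = 422272088792340335957472
k=5:  x_5 = 1039681·9347391150304592810234881+490·46968·422272088792340335957472 = 19436609957075163398170578312001,  y_5 = 1039681·422272088792340335957472+46968·9347391150304592810234881 = 878056535095215307939712337240

1039681 46968
2161873163521 97663474416
4495316905044313921 203077717488555624
9347391150304592810234881 422272088792340335957472
19436609957075163398170578312001 878056535095215307939712337240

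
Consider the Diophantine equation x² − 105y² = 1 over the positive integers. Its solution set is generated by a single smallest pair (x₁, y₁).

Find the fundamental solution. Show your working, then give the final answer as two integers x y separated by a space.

√105 = [10; 4,20, …], period ℓ=2 (even) → k=1
step 0: (10, 1)  from 10·(1,0) + (0,1)
step 1: (41, 4)  from 4·(10,1) + (1,0)
fundamental: x₁=41, y₁=4  (since 1681 − 105·16 = 1)

41 4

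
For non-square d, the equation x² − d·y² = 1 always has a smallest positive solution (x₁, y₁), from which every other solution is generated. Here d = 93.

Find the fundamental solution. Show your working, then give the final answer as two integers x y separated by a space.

12151 1260

d=93: √d = [9; 1,1,1,4,6,4,1,1,1,18] (ℓ=10, even), read p_9/q_9
k=0  a_k=9  p_k/q_k = 9/1
k=1  a_k=1  p_k/q_k = 10/1
…
k=3  a_k=1  p_k/q_k = 29/3
k=4  a_k=4  p_k/q_k = 135/14
k=5  a_k=6  p_k/q_k = 839/87
…
k=8  a_k=1  p_k/q_k = 7821/811
k=9  a_k=1  p_k/q_k = 12151/1260
fundamental: x₁=12151, y₁=1260  (since 147646801 − 93·1587600 = 1)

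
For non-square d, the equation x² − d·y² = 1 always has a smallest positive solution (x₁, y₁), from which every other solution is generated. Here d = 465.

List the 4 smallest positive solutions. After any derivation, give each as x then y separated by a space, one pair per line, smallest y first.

√465 → a₀=21, period (1,1,3,2,2,2,3,1,1,42); ℓ=10 even so k=9
a_0=21:  p_0=21·1+0=21,  q_0=21·0+1=1
a_1=1:  p_1=1·21+1=22,  q_1=1·1+0=1
…
a_3=3:  p_3=3·43+22=151,  q_3=3·2+1=7
…
a_6=2:  p_6=2·841+345=2027,  q_6=2·39+16=94
a_7=3:  p_7=3·2027+841=6922,  q_7=3·94+39=321
a_8=1:  p_8=1·6922+2027=8949,  q_8=1·321+94=415
a_9=1:  p_9=1·8949+6922=15871,  q_9=1·415+321=736
(x₁, y₁) = (15871, 736);  15871² − 465·736² = 1 ✓
(15871+736√465)^2 = 503777281 + 23362112√465
(15871+736√465)^3 = 15990898437631 + 741560158368√465
(15871+736√465)^4 = 507583097703505921 + 23538602523554944√465

15871 736
503777281 23362112
15990898437631 741560158368
507583097703505921 23538602523554944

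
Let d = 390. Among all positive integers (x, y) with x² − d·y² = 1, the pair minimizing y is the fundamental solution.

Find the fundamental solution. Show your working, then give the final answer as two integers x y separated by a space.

[19; 1,2,1,38] for √390; ℓ=4 ⇒ convergent index 3
step 0: (19, 1)  from 19·(1,0) + (0,1)
…
step 2: (59, 3)  from 2·(20,1) + (19,1)
step 3: (79, 4)  from 1·(59,3) + (20,1)
fundamental: x₁=79, y₁=4  (since 6241 − 390·16 = 1)

79 4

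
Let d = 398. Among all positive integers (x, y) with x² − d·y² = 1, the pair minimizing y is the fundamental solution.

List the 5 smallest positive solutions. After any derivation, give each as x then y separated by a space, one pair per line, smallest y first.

399 20
318401 15960
254083599 12736060
202758393601 10163359920
161800944009999 8110348480100

√398 = [19; 1,18,1,38, …], period ℓ=4 (even) → k=3
k=0  a_k=19  p_k/q_k = 19/1
…
k=2  a_k=18  p_k/q_k = 379/19
k=3  a_k=1  p_k/q_k = 399/20
→ (399, 20).  Check: 399²=159201, 398·20²=159200, difference 1.
(399+20√398)^2 = 318401 + 15960√398
(399+20√398)^3 = 254083599 + 12736060√398
(399+20√398)^4 = 202758393601 + 10163359920√398
(399+20√398)^5 = 161800944009999 + 8110348480100√398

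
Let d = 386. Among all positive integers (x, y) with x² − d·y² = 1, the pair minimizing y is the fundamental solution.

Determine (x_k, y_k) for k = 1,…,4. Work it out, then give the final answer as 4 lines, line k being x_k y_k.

111555 5678
24889036049 1266818580
5552992832780835 282639893378122
1238928230896843060801 63059786610325980840

[19; 1,1,1,4,1,18,1,4,1,1,1,38] for √386; ℓ=12 ⇒ convergent index 11
step 0: (19, 1)  from 19·(1,0) + (0,1)
…
step 3: (59, 3)  from 1·(39,2) + (20,1)
step 4: (275, 14)  from 4·(59,3) + (39,2)
…
step 9: (39392, 2005)  from 1·(32771,1668) + (6621,337)
step 10: (72163, 3673)  from 1·(39392,2005) + (32771,1668)
step 11: (111555, 5678)  from 1·(72163,3673) + (39392,2005)
(x₁, y₁) = (111555, 5678);  111555² − 386·5678² = 1 ✓
(111555+5678√386)^2 = 24889036049 + 1266818580√386
(111555+5678√386)^3 = 5552992832780835 + 282639893378122√386
(111555+5678√386)^4 = 1238928230896843060801 + 63059786610325980840√386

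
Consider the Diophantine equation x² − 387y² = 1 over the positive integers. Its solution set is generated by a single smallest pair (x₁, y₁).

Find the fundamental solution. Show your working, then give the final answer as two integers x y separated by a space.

3482 177

√387 → a₀=19, period (1,2,19,2,1,38); ℓ=6 even so k=5
a_0=19:  p_0=19·1+0=19,  q_0=19·0+1=1
a_1=1:  p_1=1·19+1=20,  q_1=1·1+0=1
…
a_3=19:  p_3=19·59+20=1141,  q_3=19·3+1=58
a_4=2:  p_4=2·1141+59=2341,  q_4=2·58+3=119
a_5=1:  p_5=1·2341+1141=3482,  q_5=1·119+58=177
→ (3482, 177).  Check: 3482²=12124324, 387·177²=12124323, difference 1.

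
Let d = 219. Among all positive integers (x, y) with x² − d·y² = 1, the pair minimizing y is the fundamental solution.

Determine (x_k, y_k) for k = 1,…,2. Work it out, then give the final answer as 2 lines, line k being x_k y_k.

74 5
10951 740

[14; 1,3,1,28] for √219; ℓ=4 ⇒ convergent index 3
i=0: a=14 ⇒ p=14, q=1
…
i=2: a=3 ⇒ p=59, q=4
i=3: a=1 ⇒ p=74, q=5
(x₁, y₁) = (74, 5);  74² − 219·5² = 1 ✓
k=2:  x_2 = 74·74+219·5·5 = 10951,  y_2 = 74·5+5·74 = 740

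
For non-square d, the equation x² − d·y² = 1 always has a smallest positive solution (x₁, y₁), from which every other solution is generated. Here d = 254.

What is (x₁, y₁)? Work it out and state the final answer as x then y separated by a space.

255 16

d=254: √d = [15; 1,14,1,30] (ℓ=4, even), read p_3/q_3
a_0=15:  p_0=15·1+0=15,  q_0=15·0+1=1
a_1=1:  p_1=1·15+1=16,  q_1=1·1+0=1
a_2=14:  p_2=14·16+15=239,  q_2=14·1+1=15
a_3=1:  p_3=1·239+16=255,  q_3=1·15+1=16
(x₁, y₁) = (255, 16);  255² − 254·16² = 1 ✓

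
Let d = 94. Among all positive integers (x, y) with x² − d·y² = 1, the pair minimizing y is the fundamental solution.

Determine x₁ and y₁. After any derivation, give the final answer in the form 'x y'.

2143295 221064

√94 → a₀=9, period (1,2,3,1,1,…,2,1,18); ℓ=16 even so k=15
i=0: a=9 ⇒ p=9, q=1
i=1: a=1 ⇒ p=10, q=1
…
i=3: a=3 ⇒ p=97, q=10
i=4: a=1 ⇒ p=126, q=13
i=5: a=1 ⇒ p=223, q=23
…
i=7: a=1 ⇒ p=1464, q=151
i=8: a=8 ⇒ p=12953, q=1336
i=9: a=1 ⇒ p=14417, q=1487
…
i=11: a=1 ⇒ p=99455, q=10258
i=12: a=1 ⇒ p=184493, q=19029
i=13: a=3 ⇒ p=652934, q=67345
i=14: a=2 ⇒ p=1490361, q=153719
i=15: a=1 ⇒ p=2143295, q=221064
(x₁, y₁) = (2143295, 221064);  2143295² − 94·221064² = 1 ✓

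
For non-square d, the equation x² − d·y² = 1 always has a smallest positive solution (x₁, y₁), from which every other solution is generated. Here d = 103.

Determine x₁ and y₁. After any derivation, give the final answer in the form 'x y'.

d=103: √d = [10; 6,1,2,1,1,9,1,1,2,1,6,20] (ℓ=12, even), read p_11/q_11
i=0: a=10 ⇒ p=10, q=1
…
i=3: a=2 ⇒ p=203, q=20
…
i=5: a=1 ⇒ p=477, q=47
i=6: a=9 ⇒ p=4567, q=450
…
i=8: a=1 ⇒ p=9611, q=947
…
i=10: a=1 ⇒ p=33877, q=3338
i=11: a=6 ⇒ p=227528, q=22419
(x₁, y₁) = (227528, 22419);  227528² − 103·22419² = 1 ✓

227528 22419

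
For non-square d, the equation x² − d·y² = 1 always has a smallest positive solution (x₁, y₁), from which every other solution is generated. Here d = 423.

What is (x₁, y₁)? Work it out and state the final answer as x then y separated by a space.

√423 → a₀=20, period (1,1,3,4,3,1,1,40); ℓ=8 even so k=7
a_0=20:  p_0=20·1+0=20,  q_0=20·0+1=1
a_1=1:  p_1=1·20+1=21,  q_1=1·1+0=1
a_2=1:  p_2=1·21+20=41,  q_2=1·1+1=2
a_3=3:  p_3=3·41+21=144,  q_3=3·2+1=7
a_4=4:  p_4=4·144+41=617,  q_4=4·7+2=30
a_5=3:  p_5=3·617+144=1995,  q_5=3·30+7=97
a_6=1:  p_6=1·1995+617=2612,  q_6=1·97+30=127
a_7=1:  p_7=1·2612+1995=4607,  q_7=1·127+97=224
(x₁, y₁) = (4607, 224);  4607² − 423·224² = 1 ✓

4607 224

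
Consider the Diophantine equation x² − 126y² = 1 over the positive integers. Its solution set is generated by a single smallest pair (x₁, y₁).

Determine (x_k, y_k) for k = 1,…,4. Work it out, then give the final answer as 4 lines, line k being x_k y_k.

√126 → a₀=11, period (4,2,4,22); ℓ=4 even so k=3
k=0  a_k=11  p_k/q_k = 11/1
k=1  a_k=4  p_k/q_k = 45/4
k=2  a_k=2  p_k/q_k = 101/9
k=3  a_k=4  p_k/q_k = 449/40
fundamental: x₁=449, y₁=40  (since 201601 − 126·1600 = 1)
n=2: (449,40)∘(449,40) = (449·449+126·40·40, 449·40+40·449) = (403201,35920)
n=3: (403201,35920)∘(449,40) = (449·403201+126·40·35920, 449·35920+40·403201) = (362074049,32256120)
n=4: (362074049,32256120)∘(449,40) = (449·362074049+126·40·32256120, 449·32256120+40·362074049) = (325142092801,28965959840)

449 40
403201 35920
362074049 32256120
325142092801 28965959840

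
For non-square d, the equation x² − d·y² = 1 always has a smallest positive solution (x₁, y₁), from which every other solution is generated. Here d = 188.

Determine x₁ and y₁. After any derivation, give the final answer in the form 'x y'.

4607 336

√188 → a₀=13, period (1,2,2,6,2,2,1,26); ℓ=8 even so k=7
i=0: a=13 ⇒ p=13, q=1
…
i=2: a=2 ⇒ p=41, q=3
…
i=6: a=2 ⇒ p=3277, q=239
i=7: a=1 ⇒ p=4607, q=336
fundamental: x₁=4607, y₁=336  (since 21224449 − 188·112896 = 1)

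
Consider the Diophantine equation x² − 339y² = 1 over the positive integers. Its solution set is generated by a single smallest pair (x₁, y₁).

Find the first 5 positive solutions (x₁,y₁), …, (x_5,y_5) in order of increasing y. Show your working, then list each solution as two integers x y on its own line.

97970 5321
19196241799 1042596740
3761311617998090 204286405230279
736991398411349512801 40027878239778270520
144406094600958511920229850 7843062462097867920458521

d=339: √d = [18; 2,2,2,1,17,1,2,2,2,36] (ℓ=10, even), read p_9/q_9
a_0=18:  p_0=18·1+0=18,  q_0=18·0+1=1
a_1=2:  p_1=2·18+1=37,  q_1=2·1+0=2
…
a_4=1:  p_4=1·221+92=313,  q_4=1·12+5=17
a_5=17:  p_5=17·313+221=5542,  q_5=17·17+12=301
a_6=1:  p_6=1·5542+313=5855,  q_6=1·301+17=318
…
a_8=2:  p_8=2·17252+5855=40359,  q_8=2·937+318=2192
a_9=2:  p_9=2·40359+17252=97970,  q_9=2·2192+937=5321
(x₁, y₁) = (97970, 5321);  97970² − 339·5321² = 1 ✓
(x_2, y_2) = (97970·97970 + 339·5321·5321, 97970·5321 + 5321·97970) = (19196241799, 1042596740)
(x_3, y_3) = (97970·19196241799 + 339·5321·1042596740, 97970·1042596740 + 5321·19196241799) = (3761311617998090, 204286405230279)
(x_4, y_4) = (97970·3761311617998090 + 339·5321·204286405230279, 97970·204286405230279 + 5321·3761311617998090) = (736991398411349512801, 40027878239778270520)
(x_5, y_5) = (97970·736991398411349512801 + 339·5321·40027878239778270520, 97970·40027878239778270520 + 5321·736991398411349512801) = (144406094600958511920229850, 7843062462097867920458521)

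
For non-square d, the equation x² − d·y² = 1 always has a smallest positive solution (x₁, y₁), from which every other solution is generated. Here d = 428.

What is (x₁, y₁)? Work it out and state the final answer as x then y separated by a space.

√428 → a₀=20, period (1,2,4,1,5,10,5,1,4,2,1,40); ℓ=12 even so k=11
a_0=20:  p_0=20·1+0=20,  q_0=20·0+1=1
a_1=1:  p_1=1·20+1=21,  q_1=1·1+0=1
a_2=2:  p_2=2·21+20=62,  q_2=2·1+1=3
…
a_4=1:  p_4=1·269+62=331,  q_4=1·13+3=16
a_5=5:  p_5=5·331+269=1924,  q_5=5·16+13=93
a_6=10:  p_6=10·1924+331=19571,  q_6=10·93+16=946
…
a_8=1:  p_8=1·99779+19571=119350,  q_8=1·4823+946=5769
a_9=4:  p_9=4·119350+99779=577179,  q_9=4·5769+4823=27899
a_10=2:  p_10=2·577179+119350=1273708,  q_10=2·27899+5769=61567
a_11=1:  p_11=1·1273708+577179=1850887,  q_11=1·61567+27899=89466
(x₁, y₁) = (1850887, 89466);  1850887² − 428·89466² = 1 ✓

1850887 89466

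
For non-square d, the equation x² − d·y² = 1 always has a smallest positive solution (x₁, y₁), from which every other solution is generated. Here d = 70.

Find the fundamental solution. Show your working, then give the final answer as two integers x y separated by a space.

251 30

d=70: √d = [8; 2,1,2,1,2,16] (ℓ=6, even), read p_5/q_5
i=0: a=8 ⇒ p=8, q=1
i=1: a=2 ⇒ p=17, q=2
i=2: a=1 ⇒ p=25, q=3
i=3: a=2 ⇒ p=67, q=8
i=4: a=1 ⇒ p=92, q=11
i=5: a=2 ⇒ p=251, q=30
→ (251, 30).  Check: 251²=63001, 70·30²=63000, difference 1.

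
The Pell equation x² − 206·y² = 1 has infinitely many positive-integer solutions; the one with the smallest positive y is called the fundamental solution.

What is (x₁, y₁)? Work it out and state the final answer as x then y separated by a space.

59535 4148

d=206: √d = [14; 2,1,5,14,5,1,2,28] (ℓ=8, even), read p_7/q_7
k=0  a_k=14  p_k/q_k = 14/1
…
k=3  a_k=5  p_k/q_k = 244/17
…
k=5  a_k=5  p_k/q_k = 17539/1222
k=6  a_k=1  p_k/q_k = 20998/1463
k=7  a_k=2  p_k/q_k = 59535/4148
(x₁, y₁) = (59535, 4148);  59535² − 206·4148² = 1 ✓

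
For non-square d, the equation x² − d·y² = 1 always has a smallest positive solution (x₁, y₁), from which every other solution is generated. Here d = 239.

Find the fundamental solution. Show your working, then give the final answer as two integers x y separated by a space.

6195120 400729

√239 = [15; 2,5,1,2,4,15,4,2,1,5,2,30, …], period ℓ=12 (even) → k=11
a_0=15:  p_0=15·1+0=15,  q_0=15·0+1=1
…
a_8=2:  p_8=2·154117+37907=346141,  q_8=2·9969+2452=22390
…
a_10=5:  p_10=5·500258+346141=2847431,  q_10=5·32359+22390=184185
a_11=2:  p_11=2·2847431+500258=6195120,  q_11=2·184185+32359=400729
→ (6195120, 400729).  Check: 6195120²=38379511814400, 239·400729²=38379511814399, difference 1.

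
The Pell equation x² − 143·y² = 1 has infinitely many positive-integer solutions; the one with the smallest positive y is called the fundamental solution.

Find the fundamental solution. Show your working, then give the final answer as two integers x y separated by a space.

[11; 1,22] for √143; ℓ=2 ⇒ convergent index 1
i=0: a=11 ⇒ p=11, q=1
i=1: a=1 ⇒ p=12, q=1
→ (12, 1).  Check: 12²=144, 143·1²=143, difference 1.

12 1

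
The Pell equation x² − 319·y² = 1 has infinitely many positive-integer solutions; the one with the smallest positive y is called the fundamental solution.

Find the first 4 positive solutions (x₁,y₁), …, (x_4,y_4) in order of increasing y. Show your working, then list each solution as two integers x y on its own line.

[17; 1,6,5,1,4,…,6,1,34] for √319; ℓ=14 ⇒ convergent index 13
step 0: (17, 1)  from 17·(1,0) + (0,1)
step 1: (18, 1)  from 1·(17,1) + (1,0)
…
step 4: (768, 43)  from 1·(643,36) + (125,7)
step 5: (3715, 208)  from 4·(768,43) + (643,36)
step 6: (11913, 667)  from 3·(3715,208) + (768,43)
…
step 9: (250816, 14043)  from 4·(58797,3292) + (15628,875)
step 10: (309613, 17335)  from 1·(250816,14043) + (58797,3292)
step 11: (1798881, 100718)  from 5·(309613,17335) + (250816,14043)
step 12: (11102899, 621643)  from 6·(1798881,100718) + (309613,17335)
step 13: (12901780, 722361)  from 1·(11102899,621643) + (1798881,100718)
fundamental: x₁=12901780, y₁=722361  (since 166455927168400 − 319·521805414321 = 1)
(12901780+722361√319)^2 = 332911854336799 + 18639485405160√319
(12901780+722361√319)^3 = 8590311008090840302660 + 480965080021169647239√319
(12901780+722361√319)^4 = 221660605515932150288251132801 + 12410611300231033623224965680√319

12901780 722361
332911854336799 18639485405160
8590311008090840302660 480965080021169647239
221660605515932150288251132801 12410611300231033623224965680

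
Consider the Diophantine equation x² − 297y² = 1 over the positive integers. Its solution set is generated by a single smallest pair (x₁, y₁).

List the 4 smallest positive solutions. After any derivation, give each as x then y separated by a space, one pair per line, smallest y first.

√297 = [17; 4,3,1,1,2,1,1,3,4,34, …], period ℓ=10 (even) → k=9
i=0: a=17 ⇒ p=17, q=1
…
i=2: a=3 ⇒ p=224, q=13
i=3: a=1 ⇒ p=293, q=17
…
i=8: a=3 ⇒ p=11357, q=659
i=9: a=4 ⇒ p=48599, q=2820
fundamental: x₁=48599, y₁=2820  (since 2361862801 − 297·7952400 = 1)
k=2:  x_2 = 48599·48599+297·2820·2820 = 4723725601,  y_2 = 48599·2820+2820·48599 = 274098360
k=3:  x_3 = 48599·4723725601+297·2820·274098360 = 459136680917399,  y_3 = 48599·274098360+2820·4723725601 = 26641812392460
k=4:  x_4 = 48599·459136680917399+297·2820·26641812392460 = 44627167107085622401,  y_4 = 48599·26641812392460+2820·459136680917399 = 2589530880648228720

48599 2820
4723725601 274098360
459136680917399 26641812392460
44627167107085622401 2589530880648228720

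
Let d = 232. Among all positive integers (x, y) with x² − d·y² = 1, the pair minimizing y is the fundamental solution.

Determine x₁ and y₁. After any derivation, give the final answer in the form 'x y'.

[15; 4,3,7,3,4,30] for √232; ℓ=6 ⇒ convergent index 5
k=0  a_k=15  p_k/q_k = 15/1
…
k=3  a_k=7  p_k/q_k = 1447/95
k=4  a_k=3  p_k/q_k = 4539/298
k=5  a_k=4  p_k/q_k = 19603/1287
→ (19603, 1287).  Check: 19603²=384277609, 232·1287²=384277608, difference 1.

19603 1287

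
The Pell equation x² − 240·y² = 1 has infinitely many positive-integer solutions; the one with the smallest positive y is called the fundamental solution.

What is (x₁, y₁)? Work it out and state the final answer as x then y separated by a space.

31 2

d=240: √d = [15; 2,30] (ℓ=2, even), read p_1/q_1
i=0: a=15 ⇒ p=15, q=1
i=1: a=2 ⇒ p=31, q=2
→ (31, 2).  Check: 31²=961, 240·2²=960, difference 1.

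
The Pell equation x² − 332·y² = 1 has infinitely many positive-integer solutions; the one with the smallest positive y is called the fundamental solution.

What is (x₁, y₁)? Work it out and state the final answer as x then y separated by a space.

√332 → a₀=18, period (4,1,1,8,1,1,4,36); ℓ=8 even so k=7
a_0=18:  p_0=18·1+0=18,  q_0=18·0+1=1
…
a_2=1:  p_2=1·73+18=91,  q_2=1·4+1=5
a_3=1:  p_3=1·91+73=164,  q_3=1·5+4=9
…
a_5=1:  p_5=1·1403+164=1567,  q_5=1·77+9=86
a_6=1:  p_6=1·1567+1403=2970,  q_6=1·86+77=163
a_7=4:  p_7=4·2970+1567=13447,  q_7=4·163+86=738
→ (13447, 738).  Check: 13447²=180821809, 332·738²=180821808, difference 1.

13447 738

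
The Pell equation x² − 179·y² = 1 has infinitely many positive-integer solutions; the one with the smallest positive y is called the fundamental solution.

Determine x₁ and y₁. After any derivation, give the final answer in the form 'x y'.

√179 = [13; 2,1,1,1,3,…,1,2,26, …], period ℓ=14 (even) → k=13
i=0: a=13 ⇒ p=13, q=1
…
i=2: a=1 ⇒ p=40, q=3
…
i=7: a=13 ⇒ p=26999, q=2018
…
i=10: a=1 ⇒ p=575167, q=42990
…
i=12: a=1 ⇒ p=1588459, q=118727
i=13: a=2 ⇒ p=4190210, q=313191
fundamental: x₁=4190210, y₁=313191  (since 17557859844100 − 179·98088602481 = 1)

4190210 313191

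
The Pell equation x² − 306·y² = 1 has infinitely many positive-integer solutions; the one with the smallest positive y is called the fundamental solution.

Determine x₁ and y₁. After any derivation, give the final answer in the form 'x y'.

35 2

√306 → a₀=17, period (2,34); ℓ=2 even so k=1
a_0=17:  p_0=17·1+0=17,  q_0=17·0+1=1
a_1=2:  p_1=2·17+1=35,  q_1=2·1+0=2
→ (35, 2).  Check: 35²=1225, 306·2²=1224, difference 1.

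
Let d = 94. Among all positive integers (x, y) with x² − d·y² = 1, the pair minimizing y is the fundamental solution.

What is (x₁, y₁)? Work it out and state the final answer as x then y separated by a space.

2143295 221064

√94 → a₀=9, period (1,2,3,1,1,…,2,1,18); ℓ=16 even so k=15
i=0: a=9 ⇒ p=9, q=1
i=1: a=1 ⇒ p=10, q=1
…
i=4: a=1 ⇒ p=126, q=13
i=5: a=1 ⇒ p=223, q=23
i=6: a=5 ⇒ p=1241, q=128
…
i=11: a=1 ⇒ p=99455, q=10258
i=12: a=1 ⇒ p=184493, q=19029
…
i=14: a=2 ⇒ p=1490361, q=153719
i=15: a=1 ⇒ p=2143295, q=221064
(x₁, y₁) = (2143295, 221064);  2143295² − 94·221064² = 1 ✓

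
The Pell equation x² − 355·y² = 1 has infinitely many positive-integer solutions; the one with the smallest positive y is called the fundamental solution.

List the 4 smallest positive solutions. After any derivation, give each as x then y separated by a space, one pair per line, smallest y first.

954809 50676
1823320452961 96771801768
3481845556741524089 184797174548553948
6648994948371812427335041 352892010866963721270096

√355 → a₀=18, period (1,5,3,3,1,6,1,3,3,5,1,36); ℓ=12 even so k=11
i=0: a=18 ⇒ p=18, q=1
i=1: a=1 ⇒ p=19, q=1
…
i=4: a=3 ⇒ p=1187, q=63
i=5: a=1 ⇒ p=1545, q=82
i=6: a=6 ⇒ p=10457, q=555
i=7: a=1 ⇒ p=12002, q=637
…
i=9: a=3 ⇒ p=151391, q=8035
i=10: a=5 ⇒ p=803418, q=42641
i=11: a=1 ⇒ p=954809, q=50676
(x₁, y₁) = (954809, 50676);  954809² − 355·50676² = 1 ✓
n=2: (954809,50676)∘(954809,50676) = (954809·954809+355·50676·50676, 954809·50676+50676·954809) = (1823320452961,96771801768)
n=3: (1823320452961,96771801768)∘(954809,50676) = (954809·1823320452961+355·50676·96771801768, 954809·96771801768+50676·1823320452961) = (3481845556741524089,184797174548553948)
n=4: (3481845556741524089,184797174548553948)∘(954809,50676) = (954809·3481845556741524089+355·50676·184797174548553948, 954809·184797174548553948+50676·3481845556741524089) = (6648994948371812427335041,352892010866963721270096)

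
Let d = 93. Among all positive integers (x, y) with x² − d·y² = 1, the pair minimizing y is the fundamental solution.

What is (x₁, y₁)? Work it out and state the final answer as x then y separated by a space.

12151 1260

√93 = [9; 1,1,1,4,6,4,1,1,1,18, …], period ℓ=10 (even) → k=9
a_0=9:  p_0=9·1+0=9,  q_0=9·0+1=1
…
a_2=1:  p_2=1·10+9=19,  q_2=1·1+1=2
…
a_7=1:  p_7=1·3491+839=4330,  q_7=1·362+87=449
a_8=1:  p_8=1·4330+3491=7821,  q_8=1·449+362=811
a_9=1:  p_9=1·7821+4330=12151,  q_9=1·811+449=1260
fundamental: x₁=12151, y₁=1260  (since 147646801 − 93·1587600 = 1)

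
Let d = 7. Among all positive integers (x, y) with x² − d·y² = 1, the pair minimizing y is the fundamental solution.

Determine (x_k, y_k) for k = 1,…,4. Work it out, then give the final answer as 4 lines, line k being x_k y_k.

8 3
127 48
2024 765
32257 12192

[2; 1,1,1,4] for √7; ℓ=4 ⇒ convergent index 3
a_0=2:  p_0=2·1+0=2,  q_0=2·0+1=1
a_1=1:  p_1=1·2+1=3,  q_1=1·1+0=1
a_2=1:  p_2=1·3+2=5,  q_2=1·1+1=2
a_3=1:  p_3=1·5+3=8,  q_3=1·2+1=3
fundamental: x₁=8, y₁=3  (since 64 − 7·9 = 1)
n=2: (8,3)∘(8,3) = (8·8+7·3·3, 8·3+3·8) = (127,48)
n=3: (127,48)∘(8,3) = (8·127+7·3·48, 8·48+3·127) = (2024,765)
n=4: (2024,765)∘(8,3) = (8·2024+7·3·765, 8·765+3·2024) = (32257,12192)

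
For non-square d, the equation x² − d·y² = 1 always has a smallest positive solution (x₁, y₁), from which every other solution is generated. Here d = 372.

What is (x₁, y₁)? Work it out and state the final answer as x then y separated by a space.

√372 = [19; 3,2,12,2,3,38, …], period ℓ=6 (even) → k=5
step 0: (19, 1)  from 19·(1,0) + (0,1)
step 1: (58, 3)  from 3·(19,1) + (1,0)
…
step 4: (3491, 181)  from 2·(1678,87) + (135,7)
step 5: (12151, 630)  from 3·(3491,181) + (1678,87)
(x₁, y₁) = (12151, 630);  12151² − 372·630² = 1 ✓

12151 630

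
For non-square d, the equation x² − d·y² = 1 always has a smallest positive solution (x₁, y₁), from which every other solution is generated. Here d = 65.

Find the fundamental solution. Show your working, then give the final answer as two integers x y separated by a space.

129 16

d=65: √d = [8; 16] (ℓ=1, odd), read p_1/q_1
i=0: a=8 ⇒ p=8, q=1
i=1: a=16 ⇒ p=129, q=16
fundamental: x₁=129, y₁=16  (since 16641 − 65·256 = 1)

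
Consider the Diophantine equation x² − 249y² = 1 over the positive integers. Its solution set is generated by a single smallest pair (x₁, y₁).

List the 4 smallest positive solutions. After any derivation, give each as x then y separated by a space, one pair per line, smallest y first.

8553815 542076
146335502108449 9273635639880
2503453625935556812055 158649927281879742324
42828158354663763449114371201 2714124255465295062538692240

√249 = [15; 1,3,1,1,5,…,3,1,30, …], period ℓ=16 (even) → k=15
i=0: a=15 ⇒ p=15, q=1
…
i=2: a=3 ⇒ p=63, q=4
…
i=4: a=1 ⇒ p=142, q=9
i=5: a=5 ⇒ p=789, q=50
…
i=8: a=10 ⇒ p=36751, q=2329
…
i=10: a=1 ⇒ p=150586, q=9543
…
i=13: a=1 ⇒ p=1884116, q=119401
i=14: a=3 ⇒ p=6669699, q=422675
i=15: a=1 ⇒ p=8553815, q=542076
→ (8553815, 542076).  Check: 8553815²=73167751054225, 249·542076²=73167751054224, difference 1.
n=2: (8553815,542076)∘(8553815,542076) = (8553815·8553815+249·542076·542076, 8553815·542076+542076·8553815) = (146335502108449,9273635639880)
n=3: (146335502108449,9273635639880)∘(8553815,542076) = (8553815·146335502108449+249·542076·9273635639880, 8553815·9273635639880+542076·146335502108449) = (2503453625935556812055,158649927281879742324)
n=4: (2503453625935556812055,158649927281879742324)∘(8553815,542076) = (8553815·2503453625935556812055+249·542076·158649927281879742324, 8553815·158649927281879742324+542076·2503453625935556812055) = (42828158354663763449114371201,2714124255465295062538692240)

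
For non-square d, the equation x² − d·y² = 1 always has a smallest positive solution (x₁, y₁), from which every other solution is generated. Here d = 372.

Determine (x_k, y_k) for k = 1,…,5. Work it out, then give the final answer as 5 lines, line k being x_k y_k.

d=372: √d = [19; 3,2,12,2,3,38] (ℓ=6, even), read p_5/q_5
a_0=19:  p_0=19·1+0=19,  q_0=19·0+1=1
…
a_2=2:  p_2=2·58+19=135,  q_2=2·3+1=7
…
a_4=2:  p_4=2·1678+135=3491,  q_4=2·87+7=181
a_5=3:  p_5=3·3491+1678=12151,  q_5=3·181+87=630
fundamental: x₁=12151, y₁=630  (since 147646801 − 372·396900 = 1)
k=2:  x_2 = 12151·12151+372·630·630 = 295293601,  y_2 = 12151·630+630·12151 = 15310260
k=3:  x_3 = 12151·295293601+372·630·15310260 = 7176225079351,  y_3 = 12151·15310260+630·295293601 = 372069937890
k=4:  x_4 = 12151·7176225079351+372·630·372069937890 = 174396621583094401,  y_4 = 12151·372069937890+630·7176225079351 = 9042043615292520
k=5:  x_5 = 12151·174396621583094401+372·630·9042043615292520 = 4238186690536135053751,  y_5 = 12151·9042043615292520+630·174396621583094401 = 219739743566768883150

12151 630
295293601 15310260
7176225079351 372069937890
174396621583094401 9042043615292520
4238186690536135053751 219739743566768883150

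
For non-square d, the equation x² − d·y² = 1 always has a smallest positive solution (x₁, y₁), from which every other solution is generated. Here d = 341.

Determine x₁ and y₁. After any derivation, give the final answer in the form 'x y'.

[18; 2,6,1,8,2,…,6,2,36] for √341; ℓ=14 ⇒ convergent index 13
a_0=18:  p_0=18·1+0=18,  q_0=18·0+1=1
a_1=2:  p_1=2·18+1=37,  q_1=2·1+0=2
a_2=6:  p_2=6·37+18=240,  q_2=6·2+1=13
a_3=1:  p_3=1·240+37=277,  q_3=1·13+2=15
a_4=8:  p_4=8·277+240=2456,  q_4=8·15+13=133
…
a_6=1:  p_6=1·5189+2456=7645,  q_6=1·281+133=414
a_7=2:  p_7=2·7645+5189=20479,  q_7=2·414+281=1109
…
a_9=2:  p_9=2·28124+20479=76727,  q_9=2·1523+1109=4155
a_10=8:  p_10=8·76727+28124=641940,  q_10=8·4155+1523=34763
a_11=1:  p_11=1·641940+76727=718667,  q_11=1·34763+4155=38918
a_12=6:  p_12=6·718667+641940=4953942,  q_12=6·38918+34763=268271
a_13=2:  p_13=2·4953942+718667=10626551,  q_13=2·268271+38918=575460
(x₁, y₁) = (10626551, 575460);  10626551² − 341·575460² = 1 ✓

10626551 575460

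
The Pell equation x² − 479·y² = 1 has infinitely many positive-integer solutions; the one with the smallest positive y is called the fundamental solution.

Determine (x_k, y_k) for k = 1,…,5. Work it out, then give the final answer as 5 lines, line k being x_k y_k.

2989440 136591
17873503027199 816661198080
106863529779256567680 4882719303976413809
638924220926583633867571201 29193192792157684333155840
3820051246013425493328364845667200 174542596521170852986514812245391

[21; 1,7,1,3,2,21,2,3,1,7,1,42] for √479; ℓ=12 ⇒ convergent index 11
i=0: a=21 ⇒ p=21, q=1
i=1: a=1 ⇒ p=22, q=1
…
i=4: a=3 ⇒ p=766, q=35
i=5: a=2 ⇒ p=1729, q=79
i=6: a=21 ⇒ p=37075, q=1694
i=7: a=2 ⇒ p=75879, q=3467
i=8: a=3 ⇒ p=264712, q=12095
i=9: a=1 ⇒ p=340591, q=15562
i=10: a=7 ⇒ p=2648849, q=121029
i=11: a=1 ⇒ p=2989440, q=136591
fundamental: x₁=2989440, y₁=136591  (since 8936751513600 − 479·18657101281 = 1)
k=2:  x_2 = 2989440·2989440+479·136591·136591 = 17873503027199,  y_2 = 2989440·136591+136591·2989440 = 816661198080
k=3:  x_3 = 2989440·17873503027199+479·136591·816661198080 = 106863529779256567680,  y_3 = 2989440·816661198080+136591·17873503027199 = 4882719303976413809
k=4:  x_4 = 2989440·106863529779256567680+479·136591·4882719303976413809 = 638924220926583633867571201,  y_4 = 2989440·4882719303976413809+136591·106863529779256567680 = 29193192792157684333155840
k=5:  x_5 = 2989440·638924220926583633867571201+479·136591·29193192792157684333155840 = 3820051246013425493328364845667200,  y_5 = 2989440·29193192792157684333155840+136591·638924220926583633867571201 = 174542596521170852986514812245391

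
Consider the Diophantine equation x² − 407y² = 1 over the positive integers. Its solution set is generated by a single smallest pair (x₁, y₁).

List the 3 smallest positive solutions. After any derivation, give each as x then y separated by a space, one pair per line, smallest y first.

√407 = [20; 5,1,2,1,5,40, …], period ℓ=6 (even) → k=5
a_0=20:  p_0=20·1+0=20,  q_0=20·0+1=1
a_1=5:  p_1=5·20+1=101,  q_1=5·1+0=5
a_2=1:  p_2=1·101+20=121,  q_2=1·5+1=6
a_3=2:  p_3=2·121+101=343,  q_3=2·6+5=17
a_4=1:  p_4=1·343+121=464,  q_4=1·17+6=23
a_5=5:  p_5=5·464+343=2663,  q_5=5·23+17=132
fundamental: x₁=2663, y₁=132  (since 7091569 − 407·17424 = 1)
k=2:  x_2 = 2663·2663+407·132·132 = 14183137,  y_2 = 2663·132+132·2663 = 703032
k=3:  x_3 = 2663·14183137+407·132·703032 = 75539384999,  y_3 = 2663·703032+132·14183137 = 3744348300

2663 132
14183137 703032
75539384999 3744348300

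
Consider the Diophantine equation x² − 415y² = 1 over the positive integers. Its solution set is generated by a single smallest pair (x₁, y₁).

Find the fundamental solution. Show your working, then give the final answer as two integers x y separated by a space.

d=415: √d = [20; 2,1,2,4,6,…,1,2,40] (ℓ=16, even), read p_15/q_15
i=0: a=20 ⇒ p=20, q=1
i=1: a=2 ⇒ p=41, q=2
…
i=3: a=2 ⇒ p=163, q=8
…
i=5: a=6 ⇒ p=4441, q=218
i=6: a=1 ⇒ p=5154, q=253
i=7: a=1 ⇒ p=9595, q=471
…
i=14: a=1 ⇒ p=6841255, q=335824
i=15: a=2 ⇒ p=18412804, q=903849
(x₁, y₁) = (18412804, 903849);  18412804² − 415·903849² = 1 ✓

18412804 903849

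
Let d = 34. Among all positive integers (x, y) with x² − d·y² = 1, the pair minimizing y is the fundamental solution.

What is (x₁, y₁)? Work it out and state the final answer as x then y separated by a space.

√34 → a₀=5, period (1,4,1,10); ℓ=4 even so k=3
i=0: a=5 ⇒ p=5, q=1
i=1: a=1 ⇒ p=6, q=1
i=2: a=4 ⇒ p=29, q=5
i=3: a=1 ⇒ p=35, q=6
→ (35, 6).  Check: 35²=1225, 34·6²=1224, difference 1.

35 6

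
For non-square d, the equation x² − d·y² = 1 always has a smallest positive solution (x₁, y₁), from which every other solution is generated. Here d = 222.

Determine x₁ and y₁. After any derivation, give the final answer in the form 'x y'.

[14; 1,8,1,28] for √222; ℓ=4 ⇒ convergent index 3
k=0  a_k=14  p_k/q_k = 14/1
k=1  a_k=1  p_k/q_k = 15/1
k=2  a_k=8  p_k/q_k = 134/9
k=3  a_k=1  p_k/q_k = 149/10
→ (149, 10).  Check: 149²=22201, 222·10²=22200, difference 1.

149 10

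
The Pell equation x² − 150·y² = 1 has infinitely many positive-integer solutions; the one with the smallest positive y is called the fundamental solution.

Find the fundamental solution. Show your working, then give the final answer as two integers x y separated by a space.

49 4

[12; 4,24] for √150; ℓ=2 ⇒ convergent index 1
k=0  a_k=12  p_k/q_k = 12/1
k=1  a_k=4  p_k/q_k = 49/4
fundamental: x₁=49, y₁=4  (since 2401 − 150·16 = 1)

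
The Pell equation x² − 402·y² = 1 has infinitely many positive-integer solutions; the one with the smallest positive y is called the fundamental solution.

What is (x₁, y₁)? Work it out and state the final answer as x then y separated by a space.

[20; 20,40] for √402; ℓ=2 ⇒ convergent index 1
i=0: a=20 ⇒ p=20, q=1
i=1: a=20 ⇒ p=401, q=20
(x₁, y₁) = (401, 20);  401² − 402·20² = 1 ✓

401 20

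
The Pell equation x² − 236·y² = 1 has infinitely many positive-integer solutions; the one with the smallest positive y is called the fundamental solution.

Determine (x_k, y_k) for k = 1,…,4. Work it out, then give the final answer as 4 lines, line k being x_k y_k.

561799 36570
631236232801 41089978860
709255768702176199 46168618067101710
796918363201596536611201 51874966922918257173720

√236 → a₀=15, period (2,1,3,5,1,6,1,5,3,1,2,30); ℓ=12 even so k=11
i=0: a=15 ⇒ p=15, q=1
…
i=2: a=1 ⇒ p=46, q=3
i=3: a=3 ⇒ p=169, q=11
…
i=7: a=1 ⇒ p=8311, q=541
…
i=10: a=1 ⇒ p=203535, q=13249
i=11: a=2 ⇒ p=561799, q=36570
(x₁, y₁) = (561799, 36570);  561799² − 236·36570² = 1 ✓
n=2: (561799,36570)∘(561799,36570) = (561799·561799+236·36570·36570, 561799·36570+36570·561799) = (631236232801,41089978860)
n=3: (631236232801,41089978860)∘(561799,36570) = (561799·631236232801+236·36570·41089978860, 561799·41089978860+36570·631236232801) = (709255768702176199,46168618067101710)
n=4: (709255768702176199,46168618067101710)∘(561799,36570) = (561799·709255768702176199+236·36570·46168618067101710, 561799·46168618067101710+36570·709255768702176199) = (796918363201596536611201,51874966922918257173720)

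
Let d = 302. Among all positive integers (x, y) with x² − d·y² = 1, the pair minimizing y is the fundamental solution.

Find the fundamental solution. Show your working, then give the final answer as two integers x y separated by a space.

4276623 246092

√302 = [17; 2,1,1,1,4,…,1,2,34, …], period ℓ=16 (even) → k=15
k=0  a_k=17  p_k/q_k = 17/1
…
k=2  a_k=1  p_k/q_k = 52/3
…
k=6  a_k=2  p_k/q_k = 1425/82
k=7  a_k=1  p_k/q_k = 2068/119
…
k=11  a_k=4  p_k/q_k = 467281/26889
k=12  a_k=1  p_k/q_k = 574956/33085
k=13  a_k=1  p_k/q_k = 1042237/59974
k=14  a_k=1  p_k/q_k = 1617193/93059
k=15  a_k=2  p_k/q_k = 4276623/246092
fundamental: x₁=4276623, y₁=246092  (since 18289504284129 − 302·60561272464 = 1)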